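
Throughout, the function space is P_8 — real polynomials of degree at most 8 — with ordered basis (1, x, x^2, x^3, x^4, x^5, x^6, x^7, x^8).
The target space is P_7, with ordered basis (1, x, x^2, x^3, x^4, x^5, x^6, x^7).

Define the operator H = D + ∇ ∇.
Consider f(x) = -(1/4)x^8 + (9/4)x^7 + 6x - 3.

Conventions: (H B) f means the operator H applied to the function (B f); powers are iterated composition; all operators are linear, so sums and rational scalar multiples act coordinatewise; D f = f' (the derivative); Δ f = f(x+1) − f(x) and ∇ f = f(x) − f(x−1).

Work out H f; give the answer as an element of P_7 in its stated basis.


D f = -2x^7 + (63/4)x^6 + 6
∇ f = -2x^7 + (91/4)x^6 - (245/4)x^5 + (385/4)x^4 - (371/4)x^3 + (217/4)x^2 - (71/4)x + 17/2
∇ ∇ f = -14x^6 + (357/2)x^5 - (1435/2)x^4 + (3045/2)x^3 - (3703/2)x^2 + (2457/2)x - 347
(D + ∇ ∇) f = -2x^7 + (7/4)x^6 + (357/2)x^5 - (1435/2)x^4 + (3045/2)x^3 - (3703/2)x^2 + (2457/2)x - 341

the result is g(x) = -2x^7 + (7/4)x^6 + (357/2)x^5 - (1435/2)x^4 + (3045/2)x^3 - (3703/2)x^2 + (2457/2)x - 341


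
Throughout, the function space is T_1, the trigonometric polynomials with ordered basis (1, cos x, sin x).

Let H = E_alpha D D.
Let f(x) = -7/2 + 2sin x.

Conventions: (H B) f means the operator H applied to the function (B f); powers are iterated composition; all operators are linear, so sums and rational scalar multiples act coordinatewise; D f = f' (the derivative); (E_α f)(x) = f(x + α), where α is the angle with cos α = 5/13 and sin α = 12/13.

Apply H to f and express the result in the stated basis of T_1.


D f = 2cos x
D D f = -2sin x
E_alpha D D f = -(24/13)cos x - (10/13)sin x

the image equals g(x) = -(24/13)cos x - (10/13)sin x


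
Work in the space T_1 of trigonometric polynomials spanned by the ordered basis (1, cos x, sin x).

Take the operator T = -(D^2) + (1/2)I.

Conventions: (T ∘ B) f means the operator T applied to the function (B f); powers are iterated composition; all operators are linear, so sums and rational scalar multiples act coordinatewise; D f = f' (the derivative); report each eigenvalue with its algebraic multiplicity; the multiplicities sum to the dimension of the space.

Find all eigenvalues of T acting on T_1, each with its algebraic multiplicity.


λ = 1/2 (multiplicity 1), λ = 3/2 (multiplicity 2)

image of 1: 1/2
image of cos x: (3/2)cos x
image of sin x: (3/2)sin x
the matrix is diagonal; its diagonal is (1/2, 3/2, 3/2)
for a triangular matrix the eigenvalues are the diagonal entries, with algebraic multiplicity their repetition count


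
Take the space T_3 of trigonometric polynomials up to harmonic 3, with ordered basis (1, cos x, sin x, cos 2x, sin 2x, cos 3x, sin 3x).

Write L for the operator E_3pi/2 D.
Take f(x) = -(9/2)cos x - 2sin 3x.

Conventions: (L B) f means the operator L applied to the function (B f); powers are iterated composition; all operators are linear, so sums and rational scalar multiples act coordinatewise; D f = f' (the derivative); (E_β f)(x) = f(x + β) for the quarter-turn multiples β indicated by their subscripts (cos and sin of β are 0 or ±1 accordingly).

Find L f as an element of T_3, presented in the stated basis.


D f = (9/2)sin x - 6cos 3x
E_3pi/2 D f = -(9/2)cos x + 6sin 3x

the image equals g(x) = -(9/2)cos x + 6sin 3x


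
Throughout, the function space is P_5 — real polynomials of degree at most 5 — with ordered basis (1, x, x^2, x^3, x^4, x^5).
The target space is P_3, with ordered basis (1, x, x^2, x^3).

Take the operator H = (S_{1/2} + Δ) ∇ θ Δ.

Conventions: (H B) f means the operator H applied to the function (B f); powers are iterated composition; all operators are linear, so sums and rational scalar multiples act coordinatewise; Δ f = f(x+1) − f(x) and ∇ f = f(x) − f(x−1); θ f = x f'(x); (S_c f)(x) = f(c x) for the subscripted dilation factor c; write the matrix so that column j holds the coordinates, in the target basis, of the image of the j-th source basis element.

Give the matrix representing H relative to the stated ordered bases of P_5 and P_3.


image of 1: 0
image of x: 0
image of x^2: 2
image of x^3: 6x + 9
image of x^4: 9x^2 + 66x + 28
image of x^5: 10x^3 + (465/2)x^2 + 195x + 75
each image's coordinates form column j of the matrix

the matrix is [[0, 0, 2, 9, 28, 75]; [0, 0, 0, 6, 66, 195]; [0, 0, 0, 0, 9, 465/2]; [0, 0, 0, 0, 0, 10]] (rows listed top to bottom)


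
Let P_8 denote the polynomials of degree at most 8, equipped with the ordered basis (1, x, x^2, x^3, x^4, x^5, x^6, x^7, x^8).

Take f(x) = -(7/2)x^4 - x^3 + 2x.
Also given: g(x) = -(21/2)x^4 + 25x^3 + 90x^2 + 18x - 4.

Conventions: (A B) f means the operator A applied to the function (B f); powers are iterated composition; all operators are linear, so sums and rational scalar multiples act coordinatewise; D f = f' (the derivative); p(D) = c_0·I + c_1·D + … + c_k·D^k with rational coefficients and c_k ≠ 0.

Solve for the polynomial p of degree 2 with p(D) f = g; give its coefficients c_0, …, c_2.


p(D) = 3·I − 2·D − 2·D^2, i.e. c_0 = 3, c_1 = -2, c_2 = -2

D^0 f = -(7/2)x^4 - x^3 + 2x
D^1 f = -14x^3 - 3x^2 + 2
D^2 f = -42x^2 - 6x
matching coefficients of g against c_0 f + c_1 Df + … from the top degree down determines the c_i
solution: c_0 = 3, c_1 = -2, c_2 = -2


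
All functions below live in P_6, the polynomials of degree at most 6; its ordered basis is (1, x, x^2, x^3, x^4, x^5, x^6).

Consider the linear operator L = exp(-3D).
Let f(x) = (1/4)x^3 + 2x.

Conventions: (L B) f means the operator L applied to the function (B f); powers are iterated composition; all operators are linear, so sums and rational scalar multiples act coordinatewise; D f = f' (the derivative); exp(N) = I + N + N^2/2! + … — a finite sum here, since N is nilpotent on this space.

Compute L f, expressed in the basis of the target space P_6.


order-1 term: -(9/4)x^2 - 6
order-2 term: (27/4)x
order-3 term: -27/4
the series for exp(-3D) f terminates at order 3
exp(-3D) f = (1/4)x^3 - (9/4)x^2 + (35/4)x - 51/4

the image equals g(x) = (1/4)x^3 - (9/4)x^2 + (35/4)x - 51/4


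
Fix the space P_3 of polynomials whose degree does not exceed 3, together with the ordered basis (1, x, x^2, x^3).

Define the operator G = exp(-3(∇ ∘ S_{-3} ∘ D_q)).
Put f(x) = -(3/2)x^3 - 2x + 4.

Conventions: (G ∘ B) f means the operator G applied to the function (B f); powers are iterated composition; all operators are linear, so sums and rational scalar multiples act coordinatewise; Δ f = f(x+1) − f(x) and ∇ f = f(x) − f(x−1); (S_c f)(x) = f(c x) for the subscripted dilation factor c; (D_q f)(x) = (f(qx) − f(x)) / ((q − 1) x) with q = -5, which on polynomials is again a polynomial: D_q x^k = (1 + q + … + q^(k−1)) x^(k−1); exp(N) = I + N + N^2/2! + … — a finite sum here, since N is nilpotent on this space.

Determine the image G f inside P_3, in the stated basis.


order-1 term: 1701x - 1701/2
the series for exp(-3(∇ ∘ S_{-3} ∘ D_q)) f terminates at order 1
exp(-3(∇ ∘ S_{-3} ∘ D_q)) f = -(3/2)x^3 + 1699x - 1693/2

the result is g(x) = -(3/2)x^3 + 1699x - 1693/2


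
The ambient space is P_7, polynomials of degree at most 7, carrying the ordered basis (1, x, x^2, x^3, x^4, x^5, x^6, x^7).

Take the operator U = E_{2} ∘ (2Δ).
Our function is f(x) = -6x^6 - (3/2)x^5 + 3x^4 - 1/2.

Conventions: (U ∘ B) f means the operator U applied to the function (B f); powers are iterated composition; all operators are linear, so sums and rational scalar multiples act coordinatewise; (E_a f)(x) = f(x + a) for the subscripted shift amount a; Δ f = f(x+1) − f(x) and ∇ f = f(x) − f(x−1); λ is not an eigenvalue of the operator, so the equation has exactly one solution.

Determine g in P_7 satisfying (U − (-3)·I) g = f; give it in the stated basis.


write g with unknown coordinates in the stated basis and equate coefficients in (U − (-3)·I) g = f
solving from the highest basis element down gives g = -2x^6 + (15/2)x^5 + 76x^4 + 54x^3 - 1278x^2 - (7871/3)x + 33539/18
check: U g = -24x^5 - 225x^4 - 162x^3 + 3834x^2 + 7871x - 16771/3
so U g − (-3)·g = -6x^6 - (3/2)x^5 + 3x^4 - 1/2 = f ✓

g(x) = -2x^6 + (15/2)x^5 + 76x^4 + 54x^3 - 1278x^2 - (7871/3)x + 33539/18


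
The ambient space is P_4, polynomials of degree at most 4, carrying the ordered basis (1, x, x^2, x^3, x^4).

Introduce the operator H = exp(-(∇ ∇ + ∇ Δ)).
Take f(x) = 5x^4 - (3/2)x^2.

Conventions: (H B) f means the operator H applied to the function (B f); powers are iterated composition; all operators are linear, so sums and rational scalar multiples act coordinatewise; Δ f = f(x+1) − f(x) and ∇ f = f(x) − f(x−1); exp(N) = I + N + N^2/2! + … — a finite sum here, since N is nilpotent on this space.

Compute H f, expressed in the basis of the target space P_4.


order-1 term: -120x^2 + 120x - 74
order-2 term: 240
the series for exp(-(∇ ∇ + ∇ Δ)) f terminates at order 2
exp(-(∇ ∇ + ∇ Δ)) f = 5x^4 - (243/2)x^2 + 120x + 166

the result is g(x) = 5x^4 - (243/2)x^2 + 120x + 166


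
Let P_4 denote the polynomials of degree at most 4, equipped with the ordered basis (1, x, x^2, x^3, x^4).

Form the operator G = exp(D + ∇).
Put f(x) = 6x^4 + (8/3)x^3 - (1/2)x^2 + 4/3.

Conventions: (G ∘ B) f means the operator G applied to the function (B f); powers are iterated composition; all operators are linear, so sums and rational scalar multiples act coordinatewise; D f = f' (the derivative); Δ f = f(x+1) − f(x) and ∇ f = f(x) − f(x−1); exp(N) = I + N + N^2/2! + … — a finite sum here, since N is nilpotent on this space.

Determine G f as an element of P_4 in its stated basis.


order-1 term: 48x^3 - 20x^2 + 14x - 17/6
order-2 term: 144x^2 - 112x + 48
order-3 term: 192x - 368/3
order-4 term: 96
the series for exp(D + ∇) f terminates at order 4
exp(D + ∇) f = 6x^4 + (152/3)x^3 + (247/2)x^2 + 94x + 119/6

the image equals g(x) = 6x^4 + (152/3)x^3 + (247/2)x^2 + 94x + 119/6


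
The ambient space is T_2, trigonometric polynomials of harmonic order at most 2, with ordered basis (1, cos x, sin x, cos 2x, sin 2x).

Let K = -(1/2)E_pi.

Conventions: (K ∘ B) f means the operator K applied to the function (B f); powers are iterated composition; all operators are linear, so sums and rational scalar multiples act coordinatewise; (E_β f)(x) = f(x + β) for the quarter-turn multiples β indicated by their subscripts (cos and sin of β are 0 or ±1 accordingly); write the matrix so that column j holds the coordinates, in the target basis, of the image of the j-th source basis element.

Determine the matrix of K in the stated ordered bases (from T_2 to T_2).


image of 1: -1/2
image of cos x: (1/2)cos x
image of sin x: (1/2)sin x
image of cos 2x: -(1/2)cos 2x
image of sin 2x: -(1/2)sin 2x
each image's coordinates form column j of the matrix

the matrix is [[-1/2, 0, 0, 0, 0]; [0, 1/2, 0, 0, 0]; [0, 0, 1/2, 0, 0]; [0, 0, 0, -1/2, 0]; [0, 0, 0, 0, -1/2]] (rows listed top to bottom)


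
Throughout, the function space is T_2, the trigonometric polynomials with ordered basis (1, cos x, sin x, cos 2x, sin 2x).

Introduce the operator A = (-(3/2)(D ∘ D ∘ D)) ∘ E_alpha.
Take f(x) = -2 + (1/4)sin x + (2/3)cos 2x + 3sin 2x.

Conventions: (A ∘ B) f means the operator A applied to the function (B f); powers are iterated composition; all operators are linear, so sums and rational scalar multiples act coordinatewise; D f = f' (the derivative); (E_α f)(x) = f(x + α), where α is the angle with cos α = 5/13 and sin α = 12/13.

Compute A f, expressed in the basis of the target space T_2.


g(x) = (15/104)cos x - (9/26)sin x - (5244/169)cos 2x - (3368/169)sin 2x

E_alpha f = -2 + (3/13)cos x + (5/52)sin x + (842/507)cos 2x - (437/169)sin 2x
D E_alpha f = (5/52)cos x - (3/13)sin x - (874/169)cos 2x - (1684/507)sin 2x
D D E_alpha f = -(3/13)cos x - (5/52)sin x - (3368/507)cos 2x + (1748/169)sin 2x
D D D E_alpha f = -(5/52)cos x + (3/13)sin x + (3496/169)cos 2x + (6736/507)sin 2x
(-(3/2)(D ∘ D ∘ D)) E_alpha f = (15/104)cos x - (9/26)sin x - (5244/169)cos 2x - (3368/169)sin 2x


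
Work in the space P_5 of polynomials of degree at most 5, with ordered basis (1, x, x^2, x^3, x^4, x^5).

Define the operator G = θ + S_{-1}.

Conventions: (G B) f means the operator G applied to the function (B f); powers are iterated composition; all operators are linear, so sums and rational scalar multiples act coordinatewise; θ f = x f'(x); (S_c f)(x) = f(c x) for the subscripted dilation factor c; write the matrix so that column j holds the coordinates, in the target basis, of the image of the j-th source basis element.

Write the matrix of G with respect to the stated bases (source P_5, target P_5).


the matrix is [[1, 0, 0, 0, 0, 0]; [0, 0, 0, 0, 0, 0]; [0, 0, 3, 0, 0, 0]; [0, 0, 0, 2, 0, 0]; [0, 0, 0, 0, 5, 0]; [0, 0, 0, 0, 0, 4]] (rows listed top to bottom)

image of 1: 1
image of x: 0
image of x^2: 3x^2
image of x^3: 2x^3
image of x^4: 5x^4
image of x^5: 4x^5
each image's coordinates form column j of the matrix


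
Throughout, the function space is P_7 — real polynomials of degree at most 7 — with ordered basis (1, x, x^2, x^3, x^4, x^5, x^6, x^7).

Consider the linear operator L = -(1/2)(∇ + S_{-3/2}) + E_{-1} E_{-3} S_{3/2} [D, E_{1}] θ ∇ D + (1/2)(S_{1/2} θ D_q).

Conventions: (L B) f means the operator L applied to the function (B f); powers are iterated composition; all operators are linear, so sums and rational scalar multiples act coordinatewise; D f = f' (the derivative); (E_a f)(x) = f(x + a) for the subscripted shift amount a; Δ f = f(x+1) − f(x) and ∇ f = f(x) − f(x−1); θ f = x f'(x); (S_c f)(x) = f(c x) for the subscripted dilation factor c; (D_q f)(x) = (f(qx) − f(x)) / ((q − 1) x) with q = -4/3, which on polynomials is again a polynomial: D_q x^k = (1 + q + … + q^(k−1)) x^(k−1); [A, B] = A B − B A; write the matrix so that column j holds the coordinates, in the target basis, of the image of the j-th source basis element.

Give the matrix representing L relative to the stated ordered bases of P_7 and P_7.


the matrix is [[-1/2, -1/2, 1/2, -1/2, 1/2, -1/2, 1/2, -1/2]; [0, 3/4, -13/12, 3/2, -2, 5/2, -3, 7/2]; [0, 0, -9/8, -41/36, 3, -5, 15/2, -21/2]; [0, 0, 0, 27/16, -313/144, 5, -10, 35/2]; [0, 0, 0, 0, -81/32, -1439/648, 15/2, -35/2]; [0, 0, 0, 0, 0, 243/64, -49061/15552, 21/2]; [0, 0, 0, 0, 0, 0, -729/128, -51779/15552]; [0, 0, 0, 0, 0, 0, 0, 2187/256]] (rows listed top to bottom)

image of 1: -1/2
image of x: (3/4)x - 1/2
image of x^2: -(9/8)x^2 - (13/12)x + 1/2
image of x^3: (27/16)x^3 - (41/36)x^2 + (3/2)x - 1/2
image of x^4: -(81/32)x^4 - (313/144)x^3 + 3x^2 - 2x + 1/2
image of x^5: (243/64)x^5 - (1439/648)x^4 + 5x^3 - 5x^2 + (5/2)x - 1/2
image of x^6: -(729/128)x^6 - (49061/15552)x^5 + (15/2)x^4 - 10x^3 + (15/2)x^2 - 3x + 1/2
image of x^7: (2187/256)x^7 - (51779/15552)x^6 + (21/2)x^5 - (35/2)x^4 + (35/2)x^3 - (21/2)x^2 + (7/2)x - 1/2
each image's coordinates form column j of the matrix


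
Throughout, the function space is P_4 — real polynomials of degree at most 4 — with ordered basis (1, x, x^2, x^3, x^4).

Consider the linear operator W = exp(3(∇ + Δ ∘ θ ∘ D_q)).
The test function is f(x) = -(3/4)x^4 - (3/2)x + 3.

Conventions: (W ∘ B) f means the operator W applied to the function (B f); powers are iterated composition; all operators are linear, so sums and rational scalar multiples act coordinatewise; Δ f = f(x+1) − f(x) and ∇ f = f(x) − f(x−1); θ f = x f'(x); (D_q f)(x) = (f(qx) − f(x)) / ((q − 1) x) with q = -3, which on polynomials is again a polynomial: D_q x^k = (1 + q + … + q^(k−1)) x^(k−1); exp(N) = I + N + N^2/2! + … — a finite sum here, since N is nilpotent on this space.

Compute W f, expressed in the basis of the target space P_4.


g(x) = -(3/4)x^4 - 9x^3 + 378x^2 + (2463/2)x - 1509/4

order-1 term: -9x^3 + (837/2)x^2 + 396x + 531/4
order-2 term: -(81/2)x^2 + 918x - 5967/4
order-3 term: -81x + 2079/2
order-4 term: -243/4
the series for exp(3(∇ + Δ ∘ θ ∘ D_q)) f terminates at order 4
exp(3(∇ + Δ ∘ θ ∘ D_q)) f = -(3/4)x^4 - 9x^3 + 378x^2 + (2463/2)x - 1509/4


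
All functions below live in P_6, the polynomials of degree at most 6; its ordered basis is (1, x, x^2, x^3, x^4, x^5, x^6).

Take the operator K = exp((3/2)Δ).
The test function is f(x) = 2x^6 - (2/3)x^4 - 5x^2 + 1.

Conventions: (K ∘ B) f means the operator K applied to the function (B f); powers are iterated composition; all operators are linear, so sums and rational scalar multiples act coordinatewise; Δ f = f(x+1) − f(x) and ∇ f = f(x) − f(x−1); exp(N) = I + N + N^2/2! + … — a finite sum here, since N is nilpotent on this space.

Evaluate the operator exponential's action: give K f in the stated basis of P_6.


order-1 term: 18x^5 + 45x^4 + 56x^3 + 39x^2 - x - 11/2
order-2 term: (135/2)x^4 + 270x^3 + (927/2)x^2 + 387x + 471/4
order-3 term: 135x^3 + (1215/2)x^2 + (2007/2)x + 594
order-4 term: (1215/8)x^2 + (1215/2)x + 2619/4
order-5 term: (729/8)x + 3645/16
order-6 term: 729/32
the series for exp((3/2)Δ) f terminates at order 6
exp((3/2)Δ) f = 2x^6 + 18x^5 + (671/6)x^4 + 461x^3 + (10055/8)x^2 + (16705/8)x + 51603/32

the result is g(x) = 2x^6 + 18x^5 + (671/6)x^4 + 461x^3 + (10055/8)x^2 + (16705/8)x + 51603/32


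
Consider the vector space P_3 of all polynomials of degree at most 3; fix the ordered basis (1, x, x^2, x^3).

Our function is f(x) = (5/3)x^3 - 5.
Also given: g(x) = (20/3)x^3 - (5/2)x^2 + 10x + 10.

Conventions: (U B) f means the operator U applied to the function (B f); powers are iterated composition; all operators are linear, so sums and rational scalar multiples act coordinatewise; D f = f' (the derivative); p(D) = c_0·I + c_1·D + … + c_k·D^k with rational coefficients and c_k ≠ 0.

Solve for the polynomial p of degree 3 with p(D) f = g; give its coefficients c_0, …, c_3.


D^0 f = (5/3)x^3 - 5
D^1 f = 5x^2
D^2 f = 10x
D^3 f = 10
matching coefficients of g against c_0 f + c_1 Df + … from the top degree down determines the c_i
solution: c_0 = 4, c_1 = -1/2, c_2 = 1, c_3 = 3

c_0 = 4, c_1 = -1/2, c_2 = 1, c_3 = 3


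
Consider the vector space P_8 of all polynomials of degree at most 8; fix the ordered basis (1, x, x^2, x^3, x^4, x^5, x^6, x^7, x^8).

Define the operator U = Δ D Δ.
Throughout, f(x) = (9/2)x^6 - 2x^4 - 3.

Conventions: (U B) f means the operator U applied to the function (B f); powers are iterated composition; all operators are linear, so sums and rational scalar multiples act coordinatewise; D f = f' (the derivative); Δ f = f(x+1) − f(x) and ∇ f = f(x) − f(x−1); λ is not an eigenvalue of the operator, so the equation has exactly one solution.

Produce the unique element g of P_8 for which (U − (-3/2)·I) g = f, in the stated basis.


write g with unknown coordinates in the stated basis and equate coefficients in (U − (-3/2)·I) g = f
solving from the highest basis element down gives g = 3x^6 - (4/3)x^4 - 240x^3 - 720x^2 - (2456/3)x + 1858/3
check: U g = 360x^3 + 1080x^2 + 1228x - 932
so U g − (-3/2)·g = (9/2)x^6 - 2x^4 - 3 = f ✓

the result is g(x) = 3x^6 - (4/3)x^4 - 240x^3 - 720x^2 - (2456/3)x + 1858/3


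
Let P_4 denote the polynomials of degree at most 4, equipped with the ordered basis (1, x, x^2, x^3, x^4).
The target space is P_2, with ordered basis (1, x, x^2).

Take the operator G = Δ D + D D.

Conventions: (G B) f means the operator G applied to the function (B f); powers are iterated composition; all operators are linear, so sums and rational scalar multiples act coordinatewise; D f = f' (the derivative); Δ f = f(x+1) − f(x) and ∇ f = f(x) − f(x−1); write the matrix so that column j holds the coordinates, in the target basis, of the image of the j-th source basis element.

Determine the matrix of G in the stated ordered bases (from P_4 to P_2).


the matrix is [[0, 0, 4, 3, 4]; [0, 0, 0, 12, 12]; [0, 0, 0, 0, 24]] (rows listed top to bottom)

image of 1: 0
image of x: 0
image of x^2: 4
image of x^3: 12x + 3
image of x^4: 24x^2 + 12x + 4
each image's coordinates form column j of the matrix


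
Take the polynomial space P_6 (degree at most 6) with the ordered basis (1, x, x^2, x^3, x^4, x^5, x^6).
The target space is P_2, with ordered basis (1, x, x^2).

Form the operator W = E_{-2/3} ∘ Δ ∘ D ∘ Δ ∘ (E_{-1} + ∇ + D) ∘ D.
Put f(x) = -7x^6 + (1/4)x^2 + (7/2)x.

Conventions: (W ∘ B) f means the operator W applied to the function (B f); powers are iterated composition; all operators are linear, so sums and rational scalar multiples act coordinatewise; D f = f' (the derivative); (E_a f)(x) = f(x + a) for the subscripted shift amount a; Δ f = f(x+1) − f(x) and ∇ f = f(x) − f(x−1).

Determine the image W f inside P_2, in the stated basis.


D f = -42x^5 + (1/2)x + 7/2
E_{-1} D f = -42x^5 + 210x^4 - 420x^3 + 420x^2 - (419/2)x + 45
∇ D f = -210x^4 + 420x^3 - 420x^2 + 210x - 83/2
D D f = -210x^4 + 1/2
(E_{-1} + ∇ + D) D f = -42x^5 - 210x^4 + (1/2)x + 4
Δ (E_{-1} + ∇ + D) D f = -210x^4 - 1260x^3 - 1680x^2 - 1050x - 503/2
D (Δ ∘ (E_{-1} + ∇ + D) ∘ D) f = -840x^3 - 3780x^2 - 3360x - 1050
Δ D (Δ ∘ (E_{-1} + ∇ + D) ∘ D) f = -2520x^2 - 10080x - 7980
E_{-2/3} Δ D (Δ ∘ (E_{-1} + ∇ + D) ∘ D) f = -2520x^2 - 6720x - 2380

the image equals g(x) = -2520x^2 - 6720x - 2380


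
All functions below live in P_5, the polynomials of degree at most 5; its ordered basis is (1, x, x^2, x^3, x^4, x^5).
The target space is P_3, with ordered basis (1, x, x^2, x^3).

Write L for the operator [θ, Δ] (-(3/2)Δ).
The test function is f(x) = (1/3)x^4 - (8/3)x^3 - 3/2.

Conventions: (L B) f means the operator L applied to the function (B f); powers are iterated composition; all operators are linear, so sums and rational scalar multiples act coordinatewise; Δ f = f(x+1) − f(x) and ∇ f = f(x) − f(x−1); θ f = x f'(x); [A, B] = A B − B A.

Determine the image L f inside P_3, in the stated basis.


Δ f = (4/3)x^3 - 6x^2 - (20/3)x - 7/3
(-(3/2)Δ) f = -2x^3 + 9x^2 + 10x + 7/2
Δ (-(3/2)Δ) f = -6x^2 + 12x + 17
θ Δ (-(3/2)Δ) f = -12x^2 + 12x
θ (-(3/2)Δ) f = -6x^3 + 18x^2 + 10x
Δ θ (-(3/2)Δ) f = -18x^2 + 18x + 22
[θ, Δ] (-(3/2)Δ) f = 6x^2 - 6x - 22

the result is g(x) = 6x^2 - 6x - 22


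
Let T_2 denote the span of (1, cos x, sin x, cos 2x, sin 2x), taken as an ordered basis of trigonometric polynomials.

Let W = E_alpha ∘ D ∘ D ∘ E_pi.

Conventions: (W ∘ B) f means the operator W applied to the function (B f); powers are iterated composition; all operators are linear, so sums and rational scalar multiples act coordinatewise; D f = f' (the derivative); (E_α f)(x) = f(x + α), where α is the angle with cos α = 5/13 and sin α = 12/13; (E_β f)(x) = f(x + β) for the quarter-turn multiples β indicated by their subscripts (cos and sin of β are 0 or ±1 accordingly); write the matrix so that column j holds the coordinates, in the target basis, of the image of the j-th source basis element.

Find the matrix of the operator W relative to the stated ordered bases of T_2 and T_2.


image of 1: 0
image of cos x: (5/13)cos x - (12/13)sin x
image of sin x: (12/13)cos x + (5/13)sin x
image of cos 2x: (476/169)cos 2x + (480/169)sin 2x
image of sin 2x: -(480/169)cos 2x + (476/169)sin 2x
each image's coordinates form column j of the matrix

the matrix is [[0, 0, 0, 0, 0]; [0, 5/13, 12/13, 0, 0]; [0, -12/13, 5/13, 0, 0]; [0, 0, 0, 476/169, -480/169]; [0, 0, 0, 480/169, 476/169]] (rows listed top to bottom)


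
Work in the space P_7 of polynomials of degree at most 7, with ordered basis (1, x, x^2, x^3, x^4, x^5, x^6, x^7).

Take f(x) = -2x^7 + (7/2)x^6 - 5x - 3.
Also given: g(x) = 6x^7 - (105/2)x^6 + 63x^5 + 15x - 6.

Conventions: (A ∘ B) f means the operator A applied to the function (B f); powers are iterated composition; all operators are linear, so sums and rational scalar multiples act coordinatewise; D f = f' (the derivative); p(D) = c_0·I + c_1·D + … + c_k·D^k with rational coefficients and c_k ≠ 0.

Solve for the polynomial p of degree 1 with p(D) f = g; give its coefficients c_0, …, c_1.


p(D) = -3·I + 3·D, i.e. c_0 = -3, c_1 = 3

D^0 f = -2x^7 + (7/2)x^6 - 5x - 3
D^1 f = -14x^6 + 21x^5 - 5
matching coefficients of g against c_0 f + c_1 Df + … from the top degree down determines the c_i
solution: c_0 = -3, c_1 = 3


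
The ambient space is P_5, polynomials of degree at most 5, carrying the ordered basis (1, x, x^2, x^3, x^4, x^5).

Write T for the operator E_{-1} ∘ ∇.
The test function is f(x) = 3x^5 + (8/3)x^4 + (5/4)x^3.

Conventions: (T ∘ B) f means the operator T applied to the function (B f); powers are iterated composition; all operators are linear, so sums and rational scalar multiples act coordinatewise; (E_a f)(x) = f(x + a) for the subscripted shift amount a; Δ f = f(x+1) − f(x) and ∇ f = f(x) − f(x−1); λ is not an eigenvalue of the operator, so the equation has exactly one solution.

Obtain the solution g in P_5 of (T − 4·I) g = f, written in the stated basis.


the image equals g(x) = -(3/4)x^5 - (77/48)x^4 + (89/24)x^3 - (25/8)x^2 - (679/96)x + 2791/384

write g with unknown coordinates in the stated basis and equate coefficients in (T − 4·I) g = f
solving from the highest basis element down gives g = -(3/4)x^5 - (77/48)x^4 + (89/24)x^3 - (25/8)x^2 - (679/96)x + 2791/384
check: T g = -(15/4)x^4 + (193/12)x^3 - (25/2)x^2 - (679/24)x + 2791/96
so T g − 4·g = 3x^5 + (8/3)x^4 + (5/4)x^3 = f ✓


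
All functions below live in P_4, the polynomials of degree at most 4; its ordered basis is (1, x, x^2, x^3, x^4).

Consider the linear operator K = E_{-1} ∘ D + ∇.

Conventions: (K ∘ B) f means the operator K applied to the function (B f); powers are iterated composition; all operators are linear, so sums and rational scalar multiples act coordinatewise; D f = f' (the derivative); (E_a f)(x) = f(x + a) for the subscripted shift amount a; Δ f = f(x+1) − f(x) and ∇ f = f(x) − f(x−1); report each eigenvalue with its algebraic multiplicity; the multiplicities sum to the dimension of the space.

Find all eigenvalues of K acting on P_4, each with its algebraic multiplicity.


λ = 0 (multiplicity 5)

image of 1: 0
image of x: 2
image of x^2: 4x - 3
image of x^3: 6x^2 - 9x + 4
image of x^4: 8x^3 - 18x^2 + 16x - 5
the matrix is upper triangular; its diagonal is (0, 0, 0, 0, 0)
for a triangular matrix the eigenvalues are the diagonal entries, with algebraic multiplicity their repetition count


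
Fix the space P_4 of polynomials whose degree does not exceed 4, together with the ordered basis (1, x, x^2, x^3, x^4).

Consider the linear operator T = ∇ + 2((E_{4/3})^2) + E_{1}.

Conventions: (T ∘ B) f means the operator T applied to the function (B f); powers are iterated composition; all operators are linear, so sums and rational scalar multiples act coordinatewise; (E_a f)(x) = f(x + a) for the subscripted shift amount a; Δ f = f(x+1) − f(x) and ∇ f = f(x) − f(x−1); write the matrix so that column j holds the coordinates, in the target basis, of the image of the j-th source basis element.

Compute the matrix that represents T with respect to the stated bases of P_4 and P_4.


image of 1: 3
image of x: 3x + 22/3
image of x^2: 3x^2 + (44/3)x + 128/9
image of x^3: 3x^3 + 22x^2 + (128/3)x + 1078/27
image of x^4: 3x^4 + (88/3)x^3 + (256/3)x^2 + (4312/27)x + 8192/81
each image's coordinates form column j of the matrix

the matrix is [[3, 22/3, 128/9, 1078/27, 8192/81]; [0, 3, 44/3, 128/3, 4312/27]; [0, 0, 3, 22, 256/3]; [0, 0, 0, 3, 88/3]; [0, 0, 0, 0, 3]] (rows listed top to bottom)


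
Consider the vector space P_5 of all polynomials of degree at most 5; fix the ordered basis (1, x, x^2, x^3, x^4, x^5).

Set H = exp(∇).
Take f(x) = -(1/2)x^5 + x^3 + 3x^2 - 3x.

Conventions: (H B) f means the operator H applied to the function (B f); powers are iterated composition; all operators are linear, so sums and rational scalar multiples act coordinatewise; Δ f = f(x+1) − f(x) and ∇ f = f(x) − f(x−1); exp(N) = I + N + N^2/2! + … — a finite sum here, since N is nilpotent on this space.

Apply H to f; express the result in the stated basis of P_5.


order-1 term: -(5/2)x^4 + 5x^3 - 2x^2 + (11/2)x - 11/2
order-2 term: -5x^3 + 15x^2 - (29/2)x + 15/2
order-3 term: -5x^2 + 15x - 23/2
order-4 term: -(5/2)x + 5
order-5 term: -1/2
the series for exp(∇) f terminates at order 5
exp(∇) f = -(1/2)x^5 - (5/2)x^4 + x^3 + 11x^2 + (1/2)x - 5

the image equals g(x) = -(1/2)x^5 - (5/2)x^4 + x^3 + 11x^2 + (1/2)x - 5


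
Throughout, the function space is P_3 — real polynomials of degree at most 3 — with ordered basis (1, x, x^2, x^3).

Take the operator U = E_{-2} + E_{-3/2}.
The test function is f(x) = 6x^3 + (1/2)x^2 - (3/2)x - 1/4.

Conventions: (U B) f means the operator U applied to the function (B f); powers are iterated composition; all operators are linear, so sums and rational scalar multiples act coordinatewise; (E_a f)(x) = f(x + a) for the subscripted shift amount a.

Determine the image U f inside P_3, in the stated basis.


E_{-2} f = 6x^3 - (71/2)x^2 + (137/2)x - 173/4
E_{-3/2} f = 6x^3 - (53/2)x^2 + (75/2)x - 137/8
(E_{-2} + E_{-3/2}) f = 12x^3 - 62x^2 + 106x - 483/8

the result is g(x) = 12x^3 - 62x^2 + 106x - 483/8


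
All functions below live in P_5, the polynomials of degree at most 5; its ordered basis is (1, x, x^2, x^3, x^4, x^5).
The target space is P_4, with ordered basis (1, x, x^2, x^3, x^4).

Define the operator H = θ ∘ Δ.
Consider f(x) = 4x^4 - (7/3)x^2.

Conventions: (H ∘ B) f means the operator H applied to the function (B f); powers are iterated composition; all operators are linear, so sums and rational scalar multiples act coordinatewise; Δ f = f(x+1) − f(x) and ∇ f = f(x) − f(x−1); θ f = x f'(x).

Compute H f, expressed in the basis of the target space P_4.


Δ f = 16x^3 + 24x^2 + (34/3)x + 5/3
θ Δ f = 48x^3 + 48x^2 + (34/3)x

the image equals g(x) = 48x^3 + 48x^2 + (34/3)x


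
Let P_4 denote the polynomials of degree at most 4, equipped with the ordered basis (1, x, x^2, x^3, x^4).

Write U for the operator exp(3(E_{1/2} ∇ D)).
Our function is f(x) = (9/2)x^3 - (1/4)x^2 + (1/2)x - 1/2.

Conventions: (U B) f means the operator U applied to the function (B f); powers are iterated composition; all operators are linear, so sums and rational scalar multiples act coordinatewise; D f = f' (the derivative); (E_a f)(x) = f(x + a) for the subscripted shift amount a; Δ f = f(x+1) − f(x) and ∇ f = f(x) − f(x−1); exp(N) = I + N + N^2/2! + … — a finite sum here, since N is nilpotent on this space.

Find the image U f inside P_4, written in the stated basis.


order-1 term: 81x - 3/2
the series for exp(3(E_{1/2} ∇ D)) f terminates at order 1
exp(3(E_{1/2} ∇ D)) f = (9/2)x^3 - (1/4)x^2 + (163/2)x - 2

the result is g(x) = (9/2)x^3 - (1/4)x^2 + (163/2)x - 2


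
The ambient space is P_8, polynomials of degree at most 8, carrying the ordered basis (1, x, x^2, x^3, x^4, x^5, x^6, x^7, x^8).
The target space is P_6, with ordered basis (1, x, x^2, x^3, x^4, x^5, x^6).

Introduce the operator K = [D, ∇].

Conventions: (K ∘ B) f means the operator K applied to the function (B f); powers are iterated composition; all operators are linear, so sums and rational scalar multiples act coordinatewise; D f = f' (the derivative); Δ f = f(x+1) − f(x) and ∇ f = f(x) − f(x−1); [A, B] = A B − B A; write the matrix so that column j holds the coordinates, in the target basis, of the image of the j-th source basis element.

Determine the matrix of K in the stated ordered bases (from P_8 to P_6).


the matrix is [[0, 0, 0, 0, 0, 0, 0, 0, 0]; [0, 0, 0, 0, 0, 0, 0, 0, 0]; [0, 0, 0, 0, 0, 0, 0, 0, 0]; [0, 0, 0, 0, 0, 0, 0, 0, 0]; [0, 0, 0, 0, 0, 0, 0, 0, 0]; [0, 0, 0, 0, 0, 0, 0, 0, 0]; [0, 0, 0, 0, 0, 0, 0, 0, 0]] (rows listed top to bottom)

image of 1: 0
image of x: 0
image of x^2: 0
image of x^3: 0
image of x^4: 0
image of x^5: 0
image of x^6: 0
image of x^7: 0
image of x^8: 0
each image's coordinates form column j of the matrix


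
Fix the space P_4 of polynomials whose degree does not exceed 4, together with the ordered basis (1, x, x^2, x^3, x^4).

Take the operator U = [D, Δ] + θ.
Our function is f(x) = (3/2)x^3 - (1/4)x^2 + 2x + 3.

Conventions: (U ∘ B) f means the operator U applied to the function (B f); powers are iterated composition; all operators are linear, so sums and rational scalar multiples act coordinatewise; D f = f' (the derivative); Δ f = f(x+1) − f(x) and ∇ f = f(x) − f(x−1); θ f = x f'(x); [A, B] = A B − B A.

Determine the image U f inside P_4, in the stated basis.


the image equals g(x) = (9/2)x^3 - (1/2)x^2 + 2x

Δ f = (9/2)x^2 + 4x + 13/4
D Δ f = 9x + 4
D f = (9/2)x^2 - (1/2)x + 2
Δ D f = 9x + 4
[D, Δ] f = 0
θ f = (9/2)x^3 - (1/2)x^2 + 2x
([D, Δ] + θ) f = (9/2)x^3 - (1/2)x^2 + 2x


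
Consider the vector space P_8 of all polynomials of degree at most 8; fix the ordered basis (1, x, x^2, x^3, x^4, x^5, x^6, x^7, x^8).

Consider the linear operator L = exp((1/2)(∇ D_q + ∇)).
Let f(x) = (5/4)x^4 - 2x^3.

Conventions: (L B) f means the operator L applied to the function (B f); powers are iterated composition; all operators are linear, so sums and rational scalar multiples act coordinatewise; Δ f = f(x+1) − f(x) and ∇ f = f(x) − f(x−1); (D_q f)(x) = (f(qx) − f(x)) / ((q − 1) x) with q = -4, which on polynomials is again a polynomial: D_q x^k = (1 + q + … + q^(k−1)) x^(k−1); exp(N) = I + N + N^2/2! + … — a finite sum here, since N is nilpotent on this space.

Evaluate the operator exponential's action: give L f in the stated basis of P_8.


the result is g(x) = (5/4)x^4 + (1/2)x^3 - (201/2)x^2 + (623/16)x + 16483/192

order-1 term: (5/2)x^3 - (819/8)x^2 + (601/8)x - 41/2
order-2 term: (15/8)x^2 - (589/16)x + 3637/32
order-3 term: (5/8)x - 709/96
order-4 term: 5/64
the series for exp((1/2)(∇ D_q + ∇)) f terminates at order 4
exp((1/2)(∇ D_q + ∇)) f = (5/4)x^4 + (1/2)x^3 - (201/2)x^2 + (623/16)x + 16483/192


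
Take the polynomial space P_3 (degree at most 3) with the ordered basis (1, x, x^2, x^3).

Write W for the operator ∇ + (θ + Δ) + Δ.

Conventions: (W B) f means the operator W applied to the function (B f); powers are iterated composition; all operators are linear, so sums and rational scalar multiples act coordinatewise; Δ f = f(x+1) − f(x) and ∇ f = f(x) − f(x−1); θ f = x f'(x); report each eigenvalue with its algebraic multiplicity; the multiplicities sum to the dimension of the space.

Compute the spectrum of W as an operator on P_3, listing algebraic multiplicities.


λ = 0 (multiplicity 1), λ = 1 (multiplicity 1), λ = 2 (multiplicity 1), λ = 3 (multiplicity 1)

image of 1: 0
image of x: x + 3
image of x^2: 2x^2 + 6x + 1
image of x^3: 3x^3 + 9x^2 + 3x + 3
the matrix is upper triangular; its diagonal is (0, 1, 2, 3)
for a triangular matrix the eigenvalues are the diagonal entries, with algebraic multiplicity their repetition count


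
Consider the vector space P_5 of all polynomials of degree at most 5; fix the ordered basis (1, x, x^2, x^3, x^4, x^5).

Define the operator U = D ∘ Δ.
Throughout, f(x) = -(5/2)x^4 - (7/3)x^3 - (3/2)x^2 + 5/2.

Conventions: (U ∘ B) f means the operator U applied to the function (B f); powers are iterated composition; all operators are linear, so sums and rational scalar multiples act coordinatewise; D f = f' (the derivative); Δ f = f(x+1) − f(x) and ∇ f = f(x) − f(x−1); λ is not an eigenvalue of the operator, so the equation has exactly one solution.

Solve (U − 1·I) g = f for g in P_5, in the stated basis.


write g with unknown coordinates in the stated basis and equate coefficients in (U − 1·I) g = f
solving from the highest basis element down gives g = (5/2)x^4 + (7/3)x^3 + (63/2)x^2 + 44x + 155/2
check: U g = 30x^2 + 44x + 80
so U g − 1·g = -(5/2)x^4 - (7/3)x^3 - (3/2)x^2 + 5/2 = f ✓

the result is g(x) = (5/2)x^4 + (7/3)x^3 + (63/2)x^2 + 44x + 155/2


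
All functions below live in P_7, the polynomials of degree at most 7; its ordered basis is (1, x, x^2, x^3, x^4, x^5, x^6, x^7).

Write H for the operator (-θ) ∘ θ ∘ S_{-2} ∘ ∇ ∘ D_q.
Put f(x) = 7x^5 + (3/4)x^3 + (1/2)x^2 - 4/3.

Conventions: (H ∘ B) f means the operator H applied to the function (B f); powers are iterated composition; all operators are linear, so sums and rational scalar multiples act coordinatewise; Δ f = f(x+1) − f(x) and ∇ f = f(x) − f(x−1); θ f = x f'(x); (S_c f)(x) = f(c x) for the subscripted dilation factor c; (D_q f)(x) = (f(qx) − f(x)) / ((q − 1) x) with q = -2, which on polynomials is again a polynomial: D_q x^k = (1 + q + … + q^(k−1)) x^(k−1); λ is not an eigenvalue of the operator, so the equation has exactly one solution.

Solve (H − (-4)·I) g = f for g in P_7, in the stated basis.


the result is g(x) = (7/4)x^5 - (22173/16)x^3 - (3695/8)x^2 + (65903/16)x - 1/3

write g with unknown coordinates in the stated basis and equate coefficients in (H − (-4)·I) g = f
solving from the highest basis element down gives g = (7/4)x^5 - (22173/16)x^3 - (3695/8)x^2 + (65903/16)x - 1/3
check: H g = 5544x^3 + 1848x^2 - (65903/4)x
so H g − (-4)·g = 7x^5 + (3/4)x^3 + (1/2)x^2 - 4/3 = f ✓


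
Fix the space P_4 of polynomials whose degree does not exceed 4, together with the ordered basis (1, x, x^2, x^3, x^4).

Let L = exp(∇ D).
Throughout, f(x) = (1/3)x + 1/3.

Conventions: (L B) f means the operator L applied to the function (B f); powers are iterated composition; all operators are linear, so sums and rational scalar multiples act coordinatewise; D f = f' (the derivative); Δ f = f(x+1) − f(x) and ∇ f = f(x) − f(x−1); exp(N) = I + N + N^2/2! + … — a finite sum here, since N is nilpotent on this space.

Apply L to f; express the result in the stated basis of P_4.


g(x) = (1/3)x + 1/3

the series for exp(∇ D) f terminates at order 0
exp(∇ D) f = (1/3)x + 1/3


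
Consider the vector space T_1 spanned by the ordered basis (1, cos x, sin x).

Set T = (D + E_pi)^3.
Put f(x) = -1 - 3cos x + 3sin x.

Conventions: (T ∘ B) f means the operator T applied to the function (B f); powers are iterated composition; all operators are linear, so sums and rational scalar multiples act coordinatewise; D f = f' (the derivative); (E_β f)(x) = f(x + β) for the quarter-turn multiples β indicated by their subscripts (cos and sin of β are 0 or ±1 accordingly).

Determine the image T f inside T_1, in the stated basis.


D f = 3cos x + 3sin x
E_pi f = -1 + 3cos x - 3sin x
(D + E_pi) f = -1 + 6cos x
D (D + E_pi) f = -6sin x
E_pi (D + E_pi) f = -1 - 6cos x
(D + E_pi) (D + E_pi) f = -1 - 6cos x - 6sin x
D (D + E_pi) (D + E_pi) f = -6cos x + 6sin x
E_pi (D + E_pi) (D + E_pi) f = -1 + 6cos x + 6sin x
(D + E_pi) (D + E_pi) (D + E_pi) f = -1 + 12sin x

g(x) = -1 + 12sin x


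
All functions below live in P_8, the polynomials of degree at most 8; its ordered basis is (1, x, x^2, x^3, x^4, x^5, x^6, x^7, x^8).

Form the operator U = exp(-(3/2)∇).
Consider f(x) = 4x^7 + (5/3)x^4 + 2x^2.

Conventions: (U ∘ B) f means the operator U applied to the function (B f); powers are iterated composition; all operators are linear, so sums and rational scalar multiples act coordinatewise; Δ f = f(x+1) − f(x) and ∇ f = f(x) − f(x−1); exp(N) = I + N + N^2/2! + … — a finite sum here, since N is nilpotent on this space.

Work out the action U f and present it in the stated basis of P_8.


g(x) = 4x^7 - 42x^6 + 315x^5 - (9755/6)x^4 + (23795/4)x^3 - (119195/8)x^2 + (370217/16)x - 541543/32

order-1 term: -42x^6 + 126x^5 - 210x^4 + 200x^3 - 111x^2 + 26x - 1/2
order-2 term: 189x^5 - 945x^4 + 2205x^3 - (5625/2)x^2 + 1908x - 2145/4
order-3 term: -(945/2)x^4 + 2835x^3 - (14175/2)x^2 + (16965/2)x - 16119/4
order-4 term: (2835/4)x^3 - (8505/2)x^2 + (36855/4)x - 113265/16
order-5 term: -(5103/8)x^2 + (25515/8)x - 8505/2
order-6 term: (5103/16)x - 15309/16
order-7 term: -2187/32
the series for exp(-(3/2)∇) f terminates at order 7
exp(-(3/2)∇) f = 4x^7 - 42x^6 + 315x^5 - (9755/6)x^4 + (23795/4)x^3 - (119195/8)x^2 + (370217/16)x - 541543/32


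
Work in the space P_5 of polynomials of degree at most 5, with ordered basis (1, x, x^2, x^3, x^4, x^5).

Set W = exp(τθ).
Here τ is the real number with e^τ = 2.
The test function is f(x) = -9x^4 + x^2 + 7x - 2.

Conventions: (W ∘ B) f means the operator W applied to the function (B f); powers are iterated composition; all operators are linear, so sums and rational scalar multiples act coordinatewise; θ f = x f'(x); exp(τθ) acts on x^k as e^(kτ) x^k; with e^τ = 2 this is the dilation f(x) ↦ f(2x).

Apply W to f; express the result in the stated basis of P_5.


the result is g(x) = -144x^4 + 4x^2 + 14x - 2

exp(τθ) x^k = e^(kτ) x^k; with e^τ = 2 this sends x^k to 2^k x^k
x ↦ 2 x
x^2 ↦ 4 x^2
x^4 ↦ 16 x^4
applying this coordinatewise to f: exp(τθ) f = -144x^4 + 4x^2 + 14x - 2
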